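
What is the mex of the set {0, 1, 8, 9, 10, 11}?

2

The values 0, 1 are all present; 2 is the first non-negative integer missing from the set.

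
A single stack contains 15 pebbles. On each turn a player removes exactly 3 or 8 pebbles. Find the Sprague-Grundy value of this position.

1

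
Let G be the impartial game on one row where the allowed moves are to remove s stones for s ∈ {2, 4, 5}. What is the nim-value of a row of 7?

Grundy values for subtraction set {2, 4, 5}:
k:     0  1  2  3  4  5  6  7
g(k):  0  0  1  1  2  2  3  0
So g(7) = 0.

0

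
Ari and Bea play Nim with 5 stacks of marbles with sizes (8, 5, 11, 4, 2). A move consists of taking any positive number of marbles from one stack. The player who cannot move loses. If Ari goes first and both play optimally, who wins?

Compute the nim-sum pairwise:
8 ⊕ 5 = 13
13 ⊕ 11 = 6
6 ⊕ 4 = 2
2 ⊕ 2 = 0
The nim-sum is 0, so this is a P-position: the player to move is in a losing position under optimal play; Ari is about to move from it and so loses — Bea wins.

Bea wins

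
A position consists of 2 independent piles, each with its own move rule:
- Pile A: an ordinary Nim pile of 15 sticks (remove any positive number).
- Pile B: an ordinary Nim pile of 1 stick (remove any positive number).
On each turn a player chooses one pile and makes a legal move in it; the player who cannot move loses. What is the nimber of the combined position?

Pile A is a plain Nim pile of size 15, so its Grundy value is 15.
Pile B is a plain Nim pile of size 1, so its Grundy value is 1.
By the Sprague-Grundy theorem, the Grundy value of a sum of independent games is the XOR of the component values.
Combined value = 15 XOR 1 = 14.

14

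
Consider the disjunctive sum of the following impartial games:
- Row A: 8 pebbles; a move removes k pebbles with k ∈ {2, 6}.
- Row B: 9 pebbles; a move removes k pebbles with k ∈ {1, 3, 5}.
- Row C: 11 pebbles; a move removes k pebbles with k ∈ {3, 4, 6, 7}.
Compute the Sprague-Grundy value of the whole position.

1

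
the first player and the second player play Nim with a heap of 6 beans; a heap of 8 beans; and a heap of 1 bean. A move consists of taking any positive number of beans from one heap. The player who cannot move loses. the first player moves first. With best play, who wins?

Compute the nim-sum pairwise:
6 ⊕ 8 = 14
14 ⊕ 1 = 15
The nim-sum is 15 ≠ 0, so this is an N-position: the player to move can win; the first player has a winning move.

the first player wins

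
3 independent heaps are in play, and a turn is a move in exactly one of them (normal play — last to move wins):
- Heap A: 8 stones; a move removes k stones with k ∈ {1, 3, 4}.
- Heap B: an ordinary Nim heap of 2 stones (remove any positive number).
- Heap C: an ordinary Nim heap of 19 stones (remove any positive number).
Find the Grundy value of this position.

Grundy values for heap A (subtraction set {1, 3, 4}):
k:     0  1  2  3  4  5  6  7  8
g(k):  0  1  0  1  2  3  2  0  1
So g(8) = 1.
Heap B is a plain Nim heap of size 2, so its Grundy value is 2.
Heap C is a plain Nim heap of size 19, so its Grundy value is 19.
The value of a disjunctive sum is the nim-sum of the parts.
Combined value = 1 XOR 2 XOR 19 = 16.

16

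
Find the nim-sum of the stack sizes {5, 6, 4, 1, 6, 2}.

2

Bitwise XOR of the heap sizes:
  101  (5)
  110  (6)
  100  (4)
  001  (1)
  110  (6)
  010  (2)
  ---
  010  (2)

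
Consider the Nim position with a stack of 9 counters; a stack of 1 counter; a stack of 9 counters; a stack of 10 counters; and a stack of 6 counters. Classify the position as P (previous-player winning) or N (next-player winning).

N-position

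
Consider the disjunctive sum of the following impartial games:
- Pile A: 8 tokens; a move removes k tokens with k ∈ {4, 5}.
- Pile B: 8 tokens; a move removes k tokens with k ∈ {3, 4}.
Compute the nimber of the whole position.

2

Grundy values for pile A (subtraction set {4, 5}):
k:     0  1  2  3  4  5  6  7  8
g(k):  0  0  0  0  1  1  1  1  2
So g(8) = 2.
Grundy values for pile B (subtraction set {3, 4}):
k:     0  1  2  3  4  5  6  7  8
g(k):  0  0  0  1  1  1  2  0  0
So g(8) = 0.
By the Sprague-Grundy theorem, the Grundy value of a sum of independent games is the XOR of the component values.
Combined value = 2 ⊕ 0 = 2.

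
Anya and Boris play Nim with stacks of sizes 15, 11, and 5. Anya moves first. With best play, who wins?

Anya wins

Write each in binary and XOR column by column:
  1111  (15)
  1011  (11)
  0101  (5)
  ----
  0001  (1)
The nim-sum is 1 ≠ 0, so this is an N-position: the player to move can win; Anya has a winning move.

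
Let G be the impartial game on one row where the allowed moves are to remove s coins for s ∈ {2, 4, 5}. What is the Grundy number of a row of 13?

Grundy values for subtraction set {2, 4, 5}:
g(0) = mex{} = 0
g(1) = mex{} = 0
g(2) = mex{0} = 1
g(3) = mex{0} = 1
g(4) = mex{0,1} = 2
g(5) = mex{0,1} = 2
g(6) = mex{0,1,2} = 3
g(7) = mex{1,2} = 0
g(8) = mex{1,2,3} = 0
g(9) = mex{0,2} = 1
g(10) = mex{0,2,3} = 1
g(11) = mex{0,1,3} = 2
g(12) = mex{0,1} = 2
g(13) = mex{0,1,2} = 3
So g(13) = 3.

3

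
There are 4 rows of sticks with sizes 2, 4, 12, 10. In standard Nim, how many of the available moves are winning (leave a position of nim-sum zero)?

Nim-sum: 2 XOR 4 XOR 12 XOR 10 = 0.
The nim-sum is already 0, so every move leaves a nonzero nim-sum — there are no winning moves.

0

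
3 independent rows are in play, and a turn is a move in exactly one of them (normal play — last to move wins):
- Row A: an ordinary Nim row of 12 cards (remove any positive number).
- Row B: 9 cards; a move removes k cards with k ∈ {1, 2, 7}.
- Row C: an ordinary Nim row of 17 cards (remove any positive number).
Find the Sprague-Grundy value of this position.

29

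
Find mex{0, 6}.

1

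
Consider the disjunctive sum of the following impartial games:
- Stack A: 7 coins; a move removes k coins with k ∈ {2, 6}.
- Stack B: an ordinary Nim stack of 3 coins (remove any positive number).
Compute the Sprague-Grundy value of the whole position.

For stack A, compute g(0), g(1), … with moves {2, 6}:
k:     0  1  2  3  4  5  6  7
g(k):  0  0  1  1  0  0  1  1
So g(7) = 1.
Stack B is a plain Nim stack of size 3, so its Grundy value is 3.
The value of a disjunctive sum is the nim-sum of the parts.
Combined value = 1 XOR 3 = 2.

2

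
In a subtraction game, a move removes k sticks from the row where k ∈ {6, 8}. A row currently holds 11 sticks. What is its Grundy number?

1

Build the Grundy sequence with g(k) = mex{g(k−s) : s ∈ {6, 8}, s ≤ k}:
k:     0  1  2  3  4  5  6  7  8  9 10 11
g(k):  0  0  0  0  0  0  1  1  1  1  1  1
So g(11) = 1.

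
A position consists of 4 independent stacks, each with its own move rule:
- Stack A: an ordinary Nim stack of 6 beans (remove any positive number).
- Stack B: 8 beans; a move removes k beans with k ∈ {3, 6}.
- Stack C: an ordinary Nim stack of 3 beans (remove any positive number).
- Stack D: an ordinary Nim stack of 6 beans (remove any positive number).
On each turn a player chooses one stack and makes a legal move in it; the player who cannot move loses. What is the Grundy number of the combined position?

Stack A is a plain Nim stack of size 6, so its Grundy value is 6.
Grundy values for stack B (subtraction set {3, 6}):
g(0) = mex{} = 0
g(1) = mex{} = 0
g(2) = mex{} = 0
g(3) = mex{0} = 1
g(4) = mex{0} = 1
g(5) = mex{0} = 1
g(6) = mex{0,1} = 2
g(7) = mex{0,1} = 2
g(8) = mex{0,1} = 2
So g(8) = 2.
Stack C is a plain Nim stack of size 3, so its Grundy value is 3.
Stack D is a plain Nim stack of size 6, so its Grundy value is 6.
By the Sprague-Grundy theorem, the Grundy value of a sum of independent games is the XOR of the component values.
Combined value = 6 ⊕ 2 ⊕ 3 ⊕ 6 = 1.

1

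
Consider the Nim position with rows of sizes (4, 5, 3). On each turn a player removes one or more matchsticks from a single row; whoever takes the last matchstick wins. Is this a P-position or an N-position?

Write each in binary and XOR column by column:
  100  (4)
  101  (5)
  011  (3)
  ---
  010  (2)
The nim-sum is 2 ≠ 0, so this is an N-position: the player to move can win.

N-position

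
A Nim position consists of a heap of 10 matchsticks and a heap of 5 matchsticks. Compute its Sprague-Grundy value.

Nim-sum: 10 ^ 5 = 15.

15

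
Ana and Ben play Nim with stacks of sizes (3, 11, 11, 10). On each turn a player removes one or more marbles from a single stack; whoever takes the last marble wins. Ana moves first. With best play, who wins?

Compute the nim-sum pairwise:
3 ⊕ 11 = 8
8 ⊕ 11 = 3
3 ⊕ 10 = 9
The nim-sum is 9 ≠ 0, so this is an N-position: the player to move can win; Ana has a winning move.

Ana wins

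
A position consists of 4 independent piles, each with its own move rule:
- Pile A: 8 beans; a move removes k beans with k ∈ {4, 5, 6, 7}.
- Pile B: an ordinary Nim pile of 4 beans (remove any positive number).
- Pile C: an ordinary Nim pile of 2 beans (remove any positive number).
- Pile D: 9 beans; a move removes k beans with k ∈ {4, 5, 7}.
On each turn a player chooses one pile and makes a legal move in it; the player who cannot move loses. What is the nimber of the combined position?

6

Grundy values for pile A (subtraction set {4, 5, 6, 7}):
g(0) = mex{} = 0
g(1) = mex{} = 0
g(2) = mex{} = 0
g(3) = mex{} = 0
g(4) = mex{0} = 1
g(5) = mex{0} = 1
g(6) = mex{0} = 1
g(7) = mex{0} = 1
g(8) = mex{0,1} = 2
So g(8) = 2.
Pile B is a plain Nim pile of size 4, so its Grundy value is 4.
Pile C is a plain Nim pile of size 2, so its Grundy value is 2.
For pile D, compute g(0), g(1), … with moves {4, 5, 7}:
g(0) = mex{} = 0
g(1) = mex{} = 0
g(2) = mex{} = 0
g(3) = mex{} = 0
g(4) = mex{0} = 1
g(5) = mex{0} = 1
g(6) = mex{0} = 1
g(7) = mex{0} = 1
g(8) = mex{0,1} = 2
g(9) = mex{0,1} = 2
So g(9) = 2.
By the Sprague-Grundy theorem, the Grundy value of a sum of independent games is the XOR of the component values.
Combined value = 2 ⊕ 4 ⊕ 2 ⊕ 2 = 6.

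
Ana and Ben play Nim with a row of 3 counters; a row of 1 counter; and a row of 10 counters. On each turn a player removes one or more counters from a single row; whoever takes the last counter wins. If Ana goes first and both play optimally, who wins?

Nim-sum: 3 ⊕ 1 ⊕ 10 = 8.
The nim-sum is 8 ≠ 0, so this is an N-position: the player to move can win; Ana has a winning move.

Ana wins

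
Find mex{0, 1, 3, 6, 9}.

2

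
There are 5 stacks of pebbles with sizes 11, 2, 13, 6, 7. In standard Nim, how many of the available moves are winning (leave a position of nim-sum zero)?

3

Write each in binary and XOR column by column:
  1011  (11)
  0010  (2)
  1101  (13)
  0110  (6)
  0111  (7)
  ----
  0101  (5)
The overall nim-sum is X = 5. A stack of size p has a winning move iff p XOR X < p (reduce it to p XOR X).
  11: 11 XOR 5 = 14 ≥ 11 — no move.
  2: 2 XOR 5 = 7 ≥ 2 — no move.
  13: 13 XOR 5 = 8 < 13 — winning move (to 8).
  6: 6 XOR 5 = 3 < 6 — winning move (to 3).
  7: 7 XOR 5 = 2 < 7 — winning move (to 2).
That gives 3 winning moves.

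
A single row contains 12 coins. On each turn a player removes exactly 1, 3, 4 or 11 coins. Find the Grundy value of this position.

3

Compute g(0), g(1), … for moves {1, 3, 4, 11}:
k:     0  1  2  3  4  5  6  7  8  9 10 11 12
g(k):  0  1  0  1  2  3  2  0  1  0  1  2  3
So g(12) = 3.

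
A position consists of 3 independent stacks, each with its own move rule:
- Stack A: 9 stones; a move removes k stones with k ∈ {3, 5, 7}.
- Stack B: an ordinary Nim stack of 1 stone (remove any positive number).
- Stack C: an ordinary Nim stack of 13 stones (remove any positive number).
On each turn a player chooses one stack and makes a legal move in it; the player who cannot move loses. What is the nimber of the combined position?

15

For stack A, compute g(0), g(1), … with moves {3, 5, 7}:
k:     0  1  2  3  4  5  6  7  8  9
g(k):  0  0  0  1  1  1  2  2  2  3
So g(9) = 3.
Stack B is a plain Nim stack of size 1, so its Grundy value is 1.
Stack C is a plain Nim stack of size 13, so its Grundy value is 13.
The value of a disjunctive sum is the nim-sum of the parts.
Combined value = 3 XOR 1 XOR 13 = 15.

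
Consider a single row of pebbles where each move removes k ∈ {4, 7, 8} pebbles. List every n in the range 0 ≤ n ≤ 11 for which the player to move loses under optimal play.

0, 1, 2, 3

Build the Grundy sequence with g(k) = mex{g(k−s) : s ∈ {4, 7, 8}, s ≤ k}:
k:     0  1  2  3  4  5  6  7  8  9 10 11
g(k):  0  0  0  0  1  1  1  1  2  2  2  2
The P-positions (g = 0) in 0..11 are 0, 1, 2, 3.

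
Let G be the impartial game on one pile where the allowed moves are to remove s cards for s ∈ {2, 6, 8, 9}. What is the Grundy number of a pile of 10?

3

Build the Grundy sequence with g(k) = mex{g(k−s) : s ∈ {2, 6, 8, 9}, s ≤ k}:
k:     0  1  2  3  4  5  6  7  8  9 10
g(k):  0  0  1  1  0  0  1  1  2  2  3
So g(10) = 3.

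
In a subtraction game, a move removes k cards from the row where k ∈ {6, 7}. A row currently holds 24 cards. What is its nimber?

1

Compute g(0), g(1), … for moves {6, 7}:
k:     0  1  2  3  4  5  6  7  8  9 10 11 12 13 14 15 16 17 18 19 20 21 22 23 24
g(k):  0  0  0  0  0  0  1  1  1  1  1  1  2  0  0  0  0  0  0  1  1  1  1  1  1
So g(24) = 1.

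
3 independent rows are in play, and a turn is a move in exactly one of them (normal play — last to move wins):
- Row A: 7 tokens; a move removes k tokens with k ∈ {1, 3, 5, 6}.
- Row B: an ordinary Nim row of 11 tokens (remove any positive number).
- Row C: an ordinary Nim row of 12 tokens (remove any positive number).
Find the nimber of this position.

4

Build the Grundy sequence for row A with g(k) = mex{g(k−s) : s ∈ {1, 3, 5, 6}, s ≤ k}:
g(0) = mex{} = 0
g(1) = mex{0} = 1
g(2) = mex{1} = 0
g(3) = mex{0} = 1
g(4) = mex{1} = 0
g(5) = mex{0} = 1
g(6) = mex{0,1} = 2
g(7) = mex{0,1,2} = 3
So g(7) = 3.
Row B is a plain Nim row of size 11, so its Grundy value is 11.
Row C is a plain Nim row of size 12, so its Grundy value is 12.
The value of a disjunctive sum is the nim-sum of the parts.
Combined value = 3 XOR 11 XOR 12 = 4.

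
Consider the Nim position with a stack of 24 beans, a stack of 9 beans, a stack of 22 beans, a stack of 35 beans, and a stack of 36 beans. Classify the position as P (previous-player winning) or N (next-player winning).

P-position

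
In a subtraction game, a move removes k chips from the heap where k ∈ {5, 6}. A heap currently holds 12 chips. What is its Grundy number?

0

Grundy values for subtraction set {5, 6}:
k:     0  1  2  3  4  5  6  7  8  9 10 11 12
g(k):  0  0  0  0  0  1  1  1  1  1  2  0  0
So g(12) = 0.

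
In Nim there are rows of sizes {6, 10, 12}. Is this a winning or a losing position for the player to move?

Losing position

Nim-sum: 6 ⊕ 10 ⊕ 12 = 0.
The nim-sum is 0, so this is a P-position: the player to move is in a losing position under optimal play.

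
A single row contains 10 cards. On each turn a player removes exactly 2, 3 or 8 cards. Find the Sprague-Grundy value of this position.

0

Compute g(0), g(1), … for moves {2, 3, 8}:
g(0) = mex{} = 0
g(1) = mex{} = 0
g(2) = mex{0} = 1
g(3) = mex{0} = 1
g(4) = mex{0,1} = 2
g(5) = mex{1} = 0
g(6) = mex{1,2} = 0
g(7) = mex{0,2} = 1
g(8) = mex{0} = 1
g(9) = mex{0,1} = 2
g(10) = mex{1} = 0
So g(10) = 0.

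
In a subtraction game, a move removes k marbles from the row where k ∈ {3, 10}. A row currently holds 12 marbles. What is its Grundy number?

Compute g(0), g(1), … for moves {3, 10}:
k:     0  1  2  3  4  5  6  7  8  9 10 11 12
g(k):  0  0  0  1  1  1  0  0  0  1  1  1  2
So g(12) = 2.

2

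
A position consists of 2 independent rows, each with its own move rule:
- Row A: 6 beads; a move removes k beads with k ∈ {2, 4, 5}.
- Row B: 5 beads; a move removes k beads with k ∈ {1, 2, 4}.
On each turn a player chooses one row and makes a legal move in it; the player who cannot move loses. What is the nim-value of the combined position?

For row A, compute g(0), g(1), … with moves {2, 4, 5}:
k:     0  1  2  3  4  5  6
g(k):  0  0  1  1  2  2  3
So g(6) = 3.
Grundy values for row B (subtraction set {1, 2, 4}):
k:     0  1  2  3  4  5
g(k):  0  1  2  0  1  2
So g(5) = 2.
The value of a disjunctive sum is the nim-sum of the parts.
Combined value = 3 ⊕ 2 = 1.

1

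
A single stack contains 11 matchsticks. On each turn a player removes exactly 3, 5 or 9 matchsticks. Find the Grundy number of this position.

1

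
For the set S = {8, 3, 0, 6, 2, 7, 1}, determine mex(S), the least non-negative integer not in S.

4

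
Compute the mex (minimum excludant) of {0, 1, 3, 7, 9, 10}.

The values 0, 1 are all present; 2 is the first non-negative integer missing from the set.

2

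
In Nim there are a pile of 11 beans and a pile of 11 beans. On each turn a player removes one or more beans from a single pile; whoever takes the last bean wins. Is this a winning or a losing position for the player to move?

Nim-sum: 11 ⊕ 11 = 0.
The nim-sum is 0, so this is a P-position: the player to move is in a losing position under optimal play.

Losing position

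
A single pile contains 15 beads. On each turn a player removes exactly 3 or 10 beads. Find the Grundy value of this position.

Compute g(0), g(1), … for moves {3, 10}:
k:     0  1  2  3  4  5  6  7  8  9 10 11 12 13 14 15
g(k):  0  0  0  1  1  1  0  0  0  1  1  1  2  0  0  0
So g(15) = 0.

0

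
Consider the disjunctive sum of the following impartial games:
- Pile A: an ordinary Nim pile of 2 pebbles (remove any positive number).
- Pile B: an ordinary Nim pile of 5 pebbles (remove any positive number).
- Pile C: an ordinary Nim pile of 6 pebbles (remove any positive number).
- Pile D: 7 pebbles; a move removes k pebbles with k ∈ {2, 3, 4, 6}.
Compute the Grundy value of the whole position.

2

Pile A is a plain Nim pile of size 2, so its Grundy value is 2.
Pile B is a plain Nim pile of size 5, so its Grundy value is 5.
Pile C is a plain Nim pile of size 6, so its Grundy value is 6.
For pile D, compute g(0), g(1), … with moves {2, 3, 4, 6}:
k:     0  1  2  3  4  5  6  7
g(k):  0  0  1  1  2  2  3  3
So g(7) = 3.
By the Sprague-Grundy theorem, the Grundy value of a sum of independent games is the XOR of the component values.
Combined value = 2 ⊕ 5 ⊕ 6 ⊕ 3 = 2.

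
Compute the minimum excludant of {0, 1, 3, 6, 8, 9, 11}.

2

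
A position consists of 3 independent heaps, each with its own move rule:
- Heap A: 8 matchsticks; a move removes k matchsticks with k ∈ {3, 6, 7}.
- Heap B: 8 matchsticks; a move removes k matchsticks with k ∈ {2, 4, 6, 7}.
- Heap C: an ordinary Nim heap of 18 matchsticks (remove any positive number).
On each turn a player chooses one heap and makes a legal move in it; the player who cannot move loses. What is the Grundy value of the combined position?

20

Build the Grundy sequence for heap A with g(k) = mex{g(k−s) : s ∈ {3, 6, 7}, s ≤ k}:
k:     0  1  2  3  4  5  6  7  8
g(k):  0  0  0  1  1  1  2  2  2
So g(8) = 2.
For heap B, compute g(0), g(1), … with moves {2, 4, 6, 7}:
g(0) = mex{} = 0
g(1) = mex{} = 0
g(2) = mex{0} = 1
g(3) = mex{0} = 1
g(4) = mex{0,1} = 2
g(5) = mex{0,1} = 2
g(6) = mex{0,1,2} = 3
g(7) = mex{0,1,2} = 3
g(8) = mex{0,1,2,3} = 4
So g(8) = 4.
Heap C is a plain Nim heap of size 18, so its Grundy value is 18.
The value of a disjunctive sum is the nim-sum of the parts.
Combined value = 2 ⊕ 4 ⊕ 18 = 20.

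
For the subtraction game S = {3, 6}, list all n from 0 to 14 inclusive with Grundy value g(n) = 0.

Build the Grundy sequence with g(k) = mex{g(k−s) : s ∈ {3, 6}, s ≤ k}:
g(0) = mex{} = 0
g(1) = mex{} = 0
g(2) = mex{} = 0
g(3) = mex{0} = 1
g(4) = mex{0} = 1
g(5) = mex{0} = 1
g(6) = mex{0,1} = 2
g(7) = mex{0,1} = 2
g(8) = mex{0,1} = 2
g(9) = mex{1,2} = 0
g(10) = mex{1,2} = 0
g(11) = mex{1,2} = 0
g(12) = mex{0,2} = 1
g(13) = mex{0,2} = 1
g(14) = mex{0,2} = 1
The P-positions (g = 0) in 0..14 are 0, 1, 2, 9, 10, 11.

0, 1, 2, 9, 10, 11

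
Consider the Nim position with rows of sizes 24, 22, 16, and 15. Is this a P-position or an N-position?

Compute the nim-sum pairwise:
24 ⊕ 22 = 14
14 ⊕ 16 = 30
30 ⊕ 15 = 17
The nim-sum is 17 ≠ 0, so this is an N-position: the player to move can win.

N-position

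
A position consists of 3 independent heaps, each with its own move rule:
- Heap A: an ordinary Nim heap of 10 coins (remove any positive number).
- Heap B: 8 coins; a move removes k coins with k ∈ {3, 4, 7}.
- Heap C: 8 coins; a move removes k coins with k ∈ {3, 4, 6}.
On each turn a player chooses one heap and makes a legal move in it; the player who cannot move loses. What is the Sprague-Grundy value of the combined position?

10

Heap A is a plain Nim heap of size 10, so its Grundy value is 10.
Build the Grundy sequence for heap B with g(k) = mex{g(k−s) : s ∈ {3, 4, 7}, s ≤ k}:
g(0) = mex{} = 0
g(1) = mex{} = 0
g(2) = mex{} = 0
g(3) = mex{0} = 1
g(4) = mex{0} = 1
g(5) = mex{0} = 1
g(6) = mex{0,1} = 2
g(7) = mex{0,1} = 2
g(8) = mex{0,1} = 2
So g(8) = 2.
Build the Grundy sequence for heap C with g(k) = mex{g(k−s) : s ∈ {3, 4, 6}, s ≤ k}:
k:     0  1  2  3  4  5  6  7  8
g(k):  0  0  0  1  1  1  2  2  2
So g(8) = 2.
The value of a disjunctive sum is the nim-sum of the parts.
Combined value = 10 ⊕ 2 ⊕ 2 = 10.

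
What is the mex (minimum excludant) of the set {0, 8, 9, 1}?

2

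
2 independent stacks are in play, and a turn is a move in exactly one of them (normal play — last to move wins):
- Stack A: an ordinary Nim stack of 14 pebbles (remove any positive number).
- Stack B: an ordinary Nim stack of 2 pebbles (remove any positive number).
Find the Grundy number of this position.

12

Stack A is a plain Nim stack of size 14, so its Grundy value is 14.
Stack B is a plain Nim stack of size 2, so its Grundy value is 2.
The value of a disjunctive sum is the nim-sum of the parts.
Combined value = 14 ⊕ 2 = 12.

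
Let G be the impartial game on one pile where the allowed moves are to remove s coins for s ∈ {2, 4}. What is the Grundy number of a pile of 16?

2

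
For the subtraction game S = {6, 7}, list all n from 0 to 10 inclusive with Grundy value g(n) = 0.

0, 1, 2, 3, 4, 5

Build the Grundy sequence with g(k) = mex{g(k−s) : s ∈ {6, 7}, s ≤ k}:
g(0) = mex{} = 0
g(1) = mex{} = 0
g(2) = mex{} = 0
g(3) = mex{} = 0
g(4) = mex{} = 0
g(5) = mex{} = 0
g(6) = mex{0} = 1
g(7) = mex{0} = 1
g(8) = mex{0} = 1
g(9) = mex{0} = 1
g(10) = mex{0} = 1
The P-positions (g = 0) in 0..10 are 0, 1, 2, 3, 4, 5.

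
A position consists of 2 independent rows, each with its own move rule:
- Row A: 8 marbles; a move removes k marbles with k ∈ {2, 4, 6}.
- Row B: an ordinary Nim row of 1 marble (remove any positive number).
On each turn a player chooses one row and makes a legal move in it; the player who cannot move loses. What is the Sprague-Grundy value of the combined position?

Build the Grundy sequence for row A with g(k) = mex{g(k−s) : s ∈ {2, 4, 6}, s ≤ k}:
g(0) = mex{} = 0
g(1) = mex{} = 0
g(2) = mex{0} = 1
g(3) = mex{0} = 1
g(4) = mex{0,1} = 2
g(5) = mex{0,1} = 2
g(6) = mex{0,1,2} = 3
g(7) = mex{0,1,2} = 3
g(8) = mex{1,2,3} = 0
So g(8) = 0.
Row B is a plain Nim row of size 1, so its Grundy value is 1.
By the Sprague-Grundy theorem, the Grundy value of a sum of independent games is the XOR of the component values.
Combined value = 0 ⊕ 1 = 1.

1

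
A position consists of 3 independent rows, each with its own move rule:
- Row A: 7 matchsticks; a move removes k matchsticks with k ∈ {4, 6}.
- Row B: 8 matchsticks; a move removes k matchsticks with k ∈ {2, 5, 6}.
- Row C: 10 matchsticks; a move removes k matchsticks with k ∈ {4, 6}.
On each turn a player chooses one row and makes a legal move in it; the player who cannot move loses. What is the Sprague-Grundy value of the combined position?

1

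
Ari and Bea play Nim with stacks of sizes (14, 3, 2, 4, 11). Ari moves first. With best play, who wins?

Compute the nim-sum pairwise:
14 XOR 3 = 13
13 XOR 2 = 15
15 XOR 4 = 11
11 XOR 11 = 0
The nim-sum is 0, so this is a P-position: the player to move is in a losing position under optimal play; Ari is about to move from it and so loses — Bea wins.

Bea wins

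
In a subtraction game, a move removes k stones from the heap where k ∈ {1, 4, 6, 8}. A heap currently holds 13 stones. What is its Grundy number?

Compute g(0), g(1), … for moves {1, 4, 6, 8}:
k:     0  1  2  3  4  5  6  7  8  9 10 11 12 13
g(k):  0  1  0  1  2  0  1  0  1  2  3  2  0  1
So g(13) = 1.

1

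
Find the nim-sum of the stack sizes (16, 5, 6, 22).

5

Nim-sum: 16 ⊕ 5 ⊕ 6 ⊕ 22 = 5.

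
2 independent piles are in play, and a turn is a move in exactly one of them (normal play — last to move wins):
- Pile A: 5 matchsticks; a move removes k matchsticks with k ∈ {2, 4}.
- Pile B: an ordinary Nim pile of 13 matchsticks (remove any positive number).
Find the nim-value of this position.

15

For pile A, compute g(0), g(1), … with moves {2, 4}:
g(0) = mex{} = 0
g(1) = mex{} = 0
g(2) = mex{0} = 1
g(3) = mex{0} = 1
g(4) = mex{0,1} = 2
g(5) = mex{0,1} = 2
So g(5) = 2.
Pile B is a plain Nim pile of size 13, so its Grundy value is 13.
By the Sprague-Grundy theorem, the Grundy value of a sum of independent games is the XOR of the component values.
Combined value = 2 ⊕ 13 = 15.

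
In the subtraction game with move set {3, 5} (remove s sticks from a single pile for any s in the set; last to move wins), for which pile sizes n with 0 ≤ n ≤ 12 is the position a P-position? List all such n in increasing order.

0, 1, 2, 8, 9, 10

Compute g(0), g(1), … for moves {3, 5}:
k:     0  1  2  3  4  5  6  7  8  9 10 11 12
g(k):  0  0  0  1  1  1  2  2  0  0  0  1  1
The P-positions (g = 0) in 0..12 are 0, 1, 2, 8, 9, 10.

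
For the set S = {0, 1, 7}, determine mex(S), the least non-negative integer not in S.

2

The values 0, 1 are all present; 2 is the first non-negative integer missing from the set.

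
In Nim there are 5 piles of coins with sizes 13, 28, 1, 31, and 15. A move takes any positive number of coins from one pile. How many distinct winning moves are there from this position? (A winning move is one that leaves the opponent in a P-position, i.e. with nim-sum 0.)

0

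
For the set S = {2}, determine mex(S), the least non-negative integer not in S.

0 is not in the set, so the mex is 0.

0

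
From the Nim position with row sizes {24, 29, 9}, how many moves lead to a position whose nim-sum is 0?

Nim-sum: 24 XOR 29 XOR 9 = 12.
The overall nim-sum is X = 12. A row of size p has a winning move iff p XOR X < p (reduce it to p XOR X).
  24: 24 XOR 12 = 20 < 24 — winning move (to 20).
  29: 29 XOR 12 = 17 < 29 — winning move (to 17).
  9: 9 XOR 12 = 5 < 9 — winning move (to 5).
That gives 3 winning moves.

3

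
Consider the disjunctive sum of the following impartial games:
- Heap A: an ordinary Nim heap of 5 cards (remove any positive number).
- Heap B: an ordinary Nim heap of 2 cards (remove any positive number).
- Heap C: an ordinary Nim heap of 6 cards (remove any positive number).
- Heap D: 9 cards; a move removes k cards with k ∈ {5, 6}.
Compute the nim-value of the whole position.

0

Heap A is a plain Nim heap of size 5, so its Grundy value is 5.
Heap B is a plain Nim heap of size 2, so its Grundy value is 2.
Heap C is a plain Nim heap of size 6, so its Grundy value is 6.
Grundy values for heap D (subtraction set {5, 6}):
k:     0  1  2  3  4  5  6  7  8  9
g(k):  0  0  0  0  0  1  1  1  1  1
So g(9) = 1.
The value of a disjunctive sum is the nim-sum of the parts.
Combined value = 5 ⊕ 2 ⊕ 6 ⊕ 1 = 0.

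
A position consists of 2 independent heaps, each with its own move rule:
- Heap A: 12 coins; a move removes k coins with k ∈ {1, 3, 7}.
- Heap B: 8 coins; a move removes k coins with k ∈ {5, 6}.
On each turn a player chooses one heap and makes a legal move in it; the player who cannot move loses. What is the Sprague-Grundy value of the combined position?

For heap A, compute g(0), g(1), … with moves {1, 3, 7}:
k:     0  1  2  3  4  5  6  7  8  9 10 11 12
g(k):  0  1  0  1  0  1  0  1  0  1  0  1  0
So g(12) = 0.
Build the Grundy sequence for heap B with g(k) = mex{g(k−s) : s ∈ {5, 6}, s ≤ k}:
k:     0  1  2  3  4  5  6  7  8
g(k):  0  0  0  0  0  1  1  1  1
So g(8) = 1.
By the Sprague-Grundy theorem, the Grundy value of a sum of independent games is the XOR of the component values.
Combined value = 0 XOR 1 = 1.

1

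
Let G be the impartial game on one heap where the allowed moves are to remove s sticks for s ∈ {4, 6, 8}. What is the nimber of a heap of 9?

2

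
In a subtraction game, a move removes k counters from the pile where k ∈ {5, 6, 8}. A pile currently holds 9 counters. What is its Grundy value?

Compute g(0), g(1), … for moves {5, 6, 8}:
g(0) = mex{} = 0
g(1) = mex{} = 0
g(2) = mex{} = 0
g(3) = mex{} = 0
g(4) = mex{} = 0
g(5) = mex{0} = 1
g(6) = mex{0} = 1
g(7) = mex{0} = 1
g(8) = mex{0} = 1
g(9) = mex{0} = 1
So g(9) = 1.

1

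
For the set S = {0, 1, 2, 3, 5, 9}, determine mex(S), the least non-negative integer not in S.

The values 0, 1, 2, 3 are all present; 4 is the first non-negative integer missing from the set.

4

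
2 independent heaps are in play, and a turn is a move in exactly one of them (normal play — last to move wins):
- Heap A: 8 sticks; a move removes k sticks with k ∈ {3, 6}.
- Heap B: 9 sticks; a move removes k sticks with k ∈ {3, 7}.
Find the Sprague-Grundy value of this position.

3

Build the Grundy sequence for heap A with g(k) = mex{g(k−s) : s ∈ {3, 6}, s ≤ k}:
g(0) = mex{} = 0
g(1) = mex{} = 0
g(2) = mex{} = 0
g(3) = mex{0} = 1
g(4) = mex{0} = 1
g(5) = mex{0} = 1
g(6) = mex{0,1} = 2
g(7) = mex{0,1} = 2
g(8) = mex{0,1} = 2
So g(8) = 2.
For heap B, compute g(0), g(1), … with moves {3, 7}:
k:     0  1  2  3  4  5  6  7  8  9
g(k):  0  0  0  1  1  1  0  2  2  1
So g(9) = 1.
By the Sprague-Grundy theorem, the Grundy value of a sum of independent games is the XOR of the component values.
Combined value = 2 ⊕ 1 = 3.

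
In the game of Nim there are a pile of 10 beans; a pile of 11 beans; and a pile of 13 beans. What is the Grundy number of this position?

Compute the nim-sum pairwise:
10 ^ 11 = 1
1 ^ 13 = 12

12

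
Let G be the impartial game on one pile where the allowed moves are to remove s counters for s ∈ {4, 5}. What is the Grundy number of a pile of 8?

2

Build the Grundy sequence with g(k) = mex{g(k−s) : s ∈ {4, 5}, s ≤ k}:
g(0) = mex{} = 0
g(1) = mex{} = 0
g(2) = mex{} = 0
g(3) = mex{} = 0
g(4) = mex{0} = 1
g(5) = mex{0} = 1
g(6) = mex{0} = 1
g(7) = mex{0} = 1
g(8) = mex{0,1} = 2
So g(8) = 2.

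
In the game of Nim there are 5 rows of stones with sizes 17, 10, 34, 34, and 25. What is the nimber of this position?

2

Nim-sum: 17 ^ 10 ^ 34 ^ 34 ^ 25 = 2.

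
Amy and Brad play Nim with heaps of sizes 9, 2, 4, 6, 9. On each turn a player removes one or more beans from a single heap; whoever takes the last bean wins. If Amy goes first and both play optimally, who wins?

Brad wins

Nim-sum: 9 ⊕ 2 ⊕ 4 ⊕ 6 ⊕ 9 = 0.
The nim-sum is 0, so this is a P-position: the player to move is in a losing position under optimal play; Amy is about to move from it and so loses — Brad wins.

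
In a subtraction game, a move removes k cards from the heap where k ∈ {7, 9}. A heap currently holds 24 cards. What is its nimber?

1

Compute g(0), g(1), … for moves {7, 9}:
k:     0  1  2  3  4  5  6  7  8  9 10 11 12 13 14 15 16 17 18 19 20 21 22 23 24
g(k):  0  0  0  0  0  0  0  1  1  1  1  1  1  1  2  2  0  0  0  0  0  0  0  1  1
So g(24) = 1.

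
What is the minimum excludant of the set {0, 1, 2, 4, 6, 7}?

The values 0, 1, 2 are all present; 3 is the first non-negative integer missing from the set.

3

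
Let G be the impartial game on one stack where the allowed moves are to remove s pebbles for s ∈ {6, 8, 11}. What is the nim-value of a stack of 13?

2

Build the Grundy sequence with g(k) = mex{g(k−s) : s ∈ {6, 8, 11}, s ≤ k}:
g(0) = mex{} = 0
g(1) = mex{} = 0
g(2) = mex{} = 0
g(3) = mex{} = 0
g(4) = mex{} = 0
g(5) = mex{} = 0
g(6) = mex{0} = 1
g(7) = mex{0} = 1
g(8) = mex{0} = 1
g(9) = mex{0} = 1
g(10) = mex{0} = 1
g(11) = mex{0} = 1
g(12) = mex{0,1} = 2
g(13) = mex{0,1} = 2
So g(13) = 2.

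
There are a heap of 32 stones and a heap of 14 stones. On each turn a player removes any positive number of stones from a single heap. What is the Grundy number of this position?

46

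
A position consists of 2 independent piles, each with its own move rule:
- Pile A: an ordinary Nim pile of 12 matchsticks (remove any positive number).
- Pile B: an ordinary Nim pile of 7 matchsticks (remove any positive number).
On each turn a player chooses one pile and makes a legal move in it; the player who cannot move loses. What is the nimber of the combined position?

11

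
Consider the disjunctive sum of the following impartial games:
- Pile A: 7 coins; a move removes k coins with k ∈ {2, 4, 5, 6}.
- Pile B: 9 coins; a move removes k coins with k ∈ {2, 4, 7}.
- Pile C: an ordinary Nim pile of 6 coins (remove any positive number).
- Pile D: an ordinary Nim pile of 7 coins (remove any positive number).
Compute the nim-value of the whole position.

2

Grundy values for pile A (subtraction set {2, 4, 5, 6}):
g(0) = mex{} = 0
g(1) = mex{} = 0
g(2) = mex{0} = 1
g(3) = mex{0} = 1
g(4) = mex{0,1} = 2
g(5) = mex{0,1} = 2
g(6) = mex{0,1,2} = 3
g(7) = mex{0,1,2} = 3
So g(7) = 3.
Grundy values for pile B (subtraction set {2, 4, 7}):
g(0) = mex{} = 0
g(1) = mex{} = 0
g(2) = mex{0} = 1
g(3) = mex{0} = 1
g(4) = mex{0,1} = 2
g(5) = mex{0,1} = 2
g(6) = mex{1,2} = 0
g(7) = mex{0,1,2} = 3
g(8) = mex{0,2} = 1
g(9) = mex{1,2,3} = 0
So g(9) = 0.
Pile C is a plain Nim pile of size 6, so its Grundy value is 6.
Pile D is a plain Nim pile of size 7, so its Grundy value is 7.
The value of a disjunctive sum is the nim-sum of the parts.
Combined value = 3 ⊕ 0 ⊕ 6 ⊕ 7 = 2.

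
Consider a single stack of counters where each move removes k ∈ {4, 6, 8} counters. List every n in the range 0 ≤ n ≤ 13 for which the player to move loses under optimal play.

0, 1, 2, 3, 12, 13

Compute g(0), g(1), … for moves {4, 6, 8}:
g(0) = mex{} = 0
g(1) = mex{} = 0
g(2) = mex{} = 0
g(3) = mex{} = 0
g(4) = mex{0} = 1
g(5) = mex{0} = 1
g(6) = mex{0} = 1
g(7) = mex{0} = 1
g(8) = mex{0,1} = 2
g(9) = mex{0,1} = 2
g(10) = mex{0,1} = 2
g(11) = mex{0,1} = 2
g(12) = mex{1,2} = 0
g(13) = mex{1,2} = 0
The P-positions (g = 0) in 0..13 are 0, 1, 2, 3, 12, 13.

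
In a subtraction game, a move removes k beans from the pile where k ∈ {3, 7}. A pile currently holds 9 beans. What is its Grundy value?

Build the Grundy sequence with g(k) = mex{g(k−s) : s ∈ {3, 7}, s ≤ k}:
g(0) = mex{} = 0
g(1) = mex{} = 0
g(2) = mex{} = 0
g(3) = mex{0} = 1
g(4) = mex{0} = 1
g(5) = mex{0} = 1
g(6) = mex{1} = 0
g(7) = mex{0,1} = 2
g(8) = mex{0,1} = 2
g(9) = mex{0} = 1
So g(9) = 1.

1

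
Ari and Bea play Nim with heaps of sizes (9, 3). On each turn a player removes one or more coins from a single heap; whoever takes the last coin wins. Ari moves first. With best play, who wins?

Ari wins

Compute the nim-sum pairwise:
9 XOR 3 = 10
The nim-sum is 10 ≠ 0, so this is an N-position: the player to move can win; Ari has a winning move.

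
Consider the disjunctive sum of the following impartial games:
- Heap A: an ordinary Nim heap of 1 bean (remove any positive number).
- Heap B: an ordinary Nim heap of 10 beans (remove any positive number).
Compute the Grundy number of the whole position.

11

Heap A is a plain Nim heap of size 1, so its Grundy value is 1.
Heap B is a plain Nim heap of size 10, so its Grundy value is 10.
The value of a disjunctive sum is the nim-sum of the parts.
Combined value = 1 XOR 10 = 11.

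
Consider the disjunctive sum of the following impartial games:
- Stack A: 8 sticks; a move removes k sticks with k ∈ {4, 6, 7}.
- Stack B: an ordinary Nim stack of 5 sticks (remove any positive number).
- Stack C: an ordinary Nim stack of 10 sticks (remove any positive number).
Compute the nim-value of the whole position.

Build the Grundy sequence for stack A with g(k) = mex{g(k−s) : s ∈ {4, 6, 7}, s ≤ k}:
k:     0  1  2  3  4  5  6  7  8
g(k):  0  0  0  0  1  1  1  1  2
So g(8) = 2.
Stack B is a plain Nim stack of size 5, so its Grundy value is 5.
Stack C is a plain Nim stack of size 10, so its Grundy value is 10.
The value of a disjunctive sum is the nim-sum of the parts.
Combined value = 2 XOR 5 XOR 10 = 13.

13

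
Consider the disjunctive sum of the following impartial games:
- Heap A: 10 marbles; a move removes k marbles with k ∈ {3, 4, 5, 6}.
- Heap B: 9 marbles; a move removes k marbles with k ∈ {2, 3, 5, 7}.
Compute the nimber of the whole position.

For heap A, compute g(0), g(1), … with moves {3, 4, 5, 6}:
k:     0  1  2  3  4  5  6  7  8  9 10
g(k):  0  0  0  1  1  1  2  2  2  0  0
So g(10) = 0.
For heap B, compute g(0), g(1), … with moves {2, 3, 5, 7}:
g(0) = mex{} = 0
g(1) = mex{} = 0
g(2) = mex{0} = 1
g(3) = mex{0} = 1
g(4) = mex{0,1} = 2
g(5) = mex{0,1} = 2
g(6) = mex{0,1,2} = 3
g(7) = mex{0,1,2} = 3
g(8) = mex{0,1,2,3} = 4
g(9) = mex{1,2,3} = 0
So g(9) = 0.
By the Sprague-Grundy theorem, the Grundy value of a sum of independent games is the XOR of the component values.
Combined value = 0 XOR 0 = 0.

0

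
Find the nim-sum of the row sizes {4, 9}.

13

Nim-sum: 4 ^ 9 = 13.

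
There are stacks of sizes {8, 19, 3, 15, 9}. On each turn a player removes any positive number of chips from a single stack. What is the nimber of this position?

30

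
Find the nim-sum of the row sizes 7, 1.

Nim-sum: 7 XOR 1 = 6.

6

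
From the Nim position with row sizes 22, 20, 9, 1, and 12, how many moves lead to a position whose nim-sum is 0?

3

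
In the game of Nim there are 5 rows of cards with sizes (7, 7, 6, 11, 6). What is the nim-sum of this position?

11

Compute the nim-sum pairwise:
7 ⊕ 7 = 0
0 ⊕ 6 = 6
6 ⊕ 11 = 13
13 ⊕ 6 = 11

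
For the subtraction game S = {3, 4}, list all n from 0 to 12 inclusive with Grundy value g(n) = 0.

0, 1, 2, 7, 8, 9

Compute g(0), g(1), … for moves {3, 4}:
k:     0  1  2  3  4  5  6  7  8  9 10 11 12
g(k):  0  0  0  1  1  1  2  0  0  0  1  1  1
The P-positions (g = 0) in 0..12 are 0, 1, 2, 7, 8, 9.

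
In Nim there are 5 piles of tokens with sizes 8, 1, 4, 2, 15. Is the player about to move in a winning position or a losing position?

Nim-sum: 8 ⊕ 1 ⊕ 4 ⊕ 2 ⊕ 15 = 0.
The nim-sum is 0, so this is a P-position: the player to move is in a losing position under optimal play.

Losing position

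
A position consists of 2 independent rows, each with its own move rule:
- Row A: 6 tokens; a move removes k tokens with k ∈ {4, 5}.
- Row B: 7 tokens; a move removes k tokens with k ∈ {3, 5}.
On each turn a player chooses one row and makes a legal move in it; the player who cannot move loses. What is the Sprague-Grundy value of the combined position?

Grundy values for row A (subtraction set {4, 5}):
g(0) = mex{} = 0
g(1) = mex{} = 0
g(2) = mex{} = 0
g(3) = mex{} = 0
g(4) = mex{0} = 1
g(5) = mex{0} = 1
g(6) = mex{0} = 1
So g(6) = 1.
Build the Grundy sequence for row B with g(k) = mex{g(k−s) : s ∈ {3, 5}, s ≤ k}:
g(0) = mex{} = 0
g(1) = mex{} = 0
g(2) = mex{} = 0
g(3) = mex{0} = 1
g(4) = mex{0} = 1
g(5) = mex{0} = 1
g(6) = mex{0,1} = 2
g(7) = mex{0,1} = 2
So g(7) = 2.
By the Sprague-Grundy theorem, the Grundy value of a sum of independent games is the XOR of the component values.
Combined value = 1 XOR 2 = 3.

3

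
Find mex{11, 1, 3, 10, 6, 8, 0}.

The values 0, 1 are all present; 2 is the first non-negative integer missing from the set.

2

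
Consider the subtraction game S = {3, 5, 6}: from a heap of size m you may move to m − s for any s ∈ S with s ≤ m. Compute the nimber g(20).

0

Compute g(0), g(1), … for moves {3, 5, 6}:
k:     0  1  2  3  4  5  6  7  8  9 10 11 12 13 14 15 16 17 18 19 20
g(k):  0  0  0  1  1  1  2  2  2  0  0  0  1  1  1  2  2  2  0  0  0
So g(20) = 0.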